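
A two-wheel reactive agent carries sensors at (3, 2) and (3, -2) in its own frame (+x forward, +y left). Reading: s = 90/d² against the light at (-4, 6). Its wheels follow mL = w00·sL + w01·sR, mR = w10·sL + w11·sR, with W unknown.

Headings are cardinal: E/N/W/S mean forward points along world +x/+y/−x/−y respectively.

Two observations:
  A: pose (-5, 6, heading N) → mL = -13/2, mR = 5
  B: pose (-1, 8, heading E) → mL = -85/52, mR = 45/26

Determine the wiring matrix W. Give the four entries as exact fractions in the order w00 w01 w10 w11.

1/2 -1 1 0

obs A: pose=(-5,6,N) → sL=5, sR=9, mL=-13/2, mR=5
obs B: pose=(-1,8,E) → sL=45/26, sR=5/2, mL=-85/52, mR=45/26
sensor matrix S = [[5, 9], [45/26, 5/2]]; det S = -40/13
solve [mL_A; mL_B] = S·[w00; w01] and [mR_A; mR_B] = S·[w10; w11]:
  w00 = 1/2, w01 = -1, w10 = 1, w11 = 0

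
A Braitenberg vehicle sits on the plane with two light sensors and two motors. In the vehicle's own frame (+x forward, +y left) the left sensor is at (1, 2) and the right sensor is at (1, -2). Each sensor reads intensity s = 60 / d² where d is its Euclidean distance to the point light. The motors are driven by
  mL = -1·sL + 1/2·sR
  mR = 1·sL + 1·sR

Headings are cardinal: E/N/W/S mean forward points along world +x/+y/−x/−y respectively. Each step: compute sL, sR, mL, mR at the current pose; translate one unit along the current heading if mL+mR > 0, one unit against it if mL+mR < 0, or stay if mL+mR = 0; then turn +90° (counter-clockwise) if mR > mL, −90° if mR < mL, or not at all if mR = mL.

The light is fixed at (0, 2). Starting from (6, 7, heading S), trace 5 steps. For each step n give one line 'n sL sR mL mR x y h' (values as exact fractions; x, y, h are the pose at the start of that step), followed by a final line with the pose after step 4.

n=0: pose=(6,7,S); sL=3/4, sR=15/8; mL=3/16, mR=21/8; mL+mR=45/16 → advance +1; mR−mL=39/16 → turn +1·90°
n=1: pose=(6,6,E); sL=12/17, sR=60/53; mL=-126/901, mR=1656/901; mL+mR=90/53 → advance +1; mR−mL=1782/901 → turn +1·90°
n=2: pose=(7,6,N); sL=6/5, sR=30/53; mL=-243/265, mR=468/265; mL+mR=45/53 → advance +1; mR−mL=711/265 → turn +1·90°
n=3: pose=(7,7,W); sL=4/3, sR=12/17; mL=-50/51, mR=104/51; mL+mR=18/17 → advance +1; mR−mL=154/51 → turn +1·90°
n=4: pose=(6,7,S); sL=3/4, sR=15/8; mL=3/16, mR=21/8; mL+mR=45/16 → advance +1; mR−mL=39/16 → turn +1·90°

0 3/4 15/8 3/16 21/8 6 7 S
1 12/17 60/53 -126/901 1656/901 6 6 E
2 6/5 30/53 -243/265 468/265 7 6 N
3 4/3 12/17 -50/51 104/51 7 7 W
4 3/4 15/8 3/16 21/8 6 7 S
final 6 6 E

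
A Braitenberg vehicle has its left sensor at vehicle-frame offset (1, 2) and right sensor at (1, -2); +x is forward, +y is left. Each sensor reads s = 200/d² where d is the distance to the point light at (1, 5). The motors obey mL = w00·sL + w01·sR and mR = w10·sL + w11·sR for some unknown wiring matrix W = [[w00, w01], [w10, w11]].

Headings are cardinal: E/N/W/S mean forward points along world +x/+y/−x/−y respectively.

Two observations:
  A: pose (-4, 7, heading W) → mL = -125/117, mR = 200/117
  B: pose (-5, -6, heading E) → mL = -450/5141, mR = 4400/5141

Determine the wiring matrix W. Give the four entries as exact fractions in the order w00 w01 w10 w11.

1/2 -1 1 -1

obs A: pose=(-4,7,W) → sL=50/9, sR=50/13, mL=-125/117, mR=200/117
obs B: pose=(-5,-6,E) → sL=100/53, sR=100/97, mL=-450/5141, mR=4400/5141
sensor matrix S = [[50/9, 50/13], [100/53, 100/97]]; det S = -920000/601497
solve [mL_A; mL_B] = S·[w00; w01] and [mR_A; mR_B] = S·[w10; w11]:
  w00 = 1/2, w01 = -1, w10 = 1, w11 = -1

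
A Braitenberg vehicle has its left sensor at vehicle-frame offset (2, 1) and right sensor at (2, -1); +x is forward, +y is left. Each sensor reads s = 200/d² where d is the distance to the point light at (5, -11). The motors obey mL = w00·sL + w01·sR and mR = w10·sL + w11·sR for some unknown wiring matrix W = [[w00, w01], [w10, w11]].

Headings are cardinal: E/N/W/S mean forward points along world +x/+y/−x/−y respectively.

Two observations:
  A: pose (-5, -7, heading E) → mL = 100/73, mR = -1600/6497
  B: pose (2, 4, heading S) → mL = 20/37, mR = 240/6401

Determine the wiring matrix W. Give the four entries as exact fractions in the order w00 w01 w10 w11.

0 1/2 1/2 -1/2

obs A: pose=(-5,-7,E) → sL=200/89, sR=200/73, mL=100/73, mR=-1600/6497
obs B: pose=(2,4,S) → sL=200/173, sR=40/37, mL=20/37, mR=240/6401
sensor matrix S = [[200/89, 200/73], [200/173, 40/37]]; det S = -30688000/41587297
solve [mL_A; mL_B] = S·[w00; w01] and [mR_A; mR_B] = S·[w10; w11]:
  w00 = 0, w01 = 1/2, w10 = 1/2, w11 = -1/2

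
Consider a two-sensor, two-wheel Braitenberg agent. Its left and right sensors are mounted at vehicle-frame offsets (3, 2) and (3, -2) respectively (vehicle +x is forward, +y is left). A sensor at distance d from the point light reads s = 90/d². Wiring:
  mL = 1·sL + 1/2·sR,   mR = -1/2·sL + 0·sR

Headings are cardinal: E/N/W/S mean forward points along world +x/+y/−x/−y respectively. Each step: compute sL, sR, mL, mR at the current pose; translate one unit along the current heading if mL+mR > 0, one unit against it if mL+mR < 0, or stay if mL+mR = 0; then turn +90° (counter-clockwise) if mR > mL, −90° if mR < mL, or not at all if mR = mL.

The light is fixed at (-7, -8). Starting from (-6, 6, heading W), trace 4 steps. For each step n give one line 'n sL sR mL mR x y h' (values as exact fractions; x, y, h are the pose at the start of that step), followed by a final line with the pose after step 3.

n=0: pose=(-6,6,W); sL=45/74, sR=9/26; mL=1503/1924, mR=-45/148; mL+mR=459/962 → advance +1; mR−mL=-522/481 → turn -1·90°
n=1: pose=(-7,6,N); sL=90/293, sR=90/293; mL=135/293, mR=-45/293; mL+mR=90/293 → advance +1; mR−mL=-180/293 → turn -1·90°
n=2: pose=(-7,7,E); sL=45/149, sR=45/89; mL=14715/26522, mR=-45/298; mL+mR=5355/13261 → advance +1; mR−mL=-9360/13261 → turn -1·90°
n=3: pose=(-6,7,S); sL=10/17, sR=18/29; mL=443/493, mR=-5/17; mL+mR=298/493 → advance +1; mR−mL=-588/493 → turn -1·90°

0 45/74 9/26 1503/1924 -45/148 -6 6 W
1 90/293 90/293 135/293 -45/293 -7 6 N
2 45/149 45/89 14715/26522 -45/298 -7 7 E
3 10/17 18/29 443/493 -5/17 -6 7 S
final -6 6 W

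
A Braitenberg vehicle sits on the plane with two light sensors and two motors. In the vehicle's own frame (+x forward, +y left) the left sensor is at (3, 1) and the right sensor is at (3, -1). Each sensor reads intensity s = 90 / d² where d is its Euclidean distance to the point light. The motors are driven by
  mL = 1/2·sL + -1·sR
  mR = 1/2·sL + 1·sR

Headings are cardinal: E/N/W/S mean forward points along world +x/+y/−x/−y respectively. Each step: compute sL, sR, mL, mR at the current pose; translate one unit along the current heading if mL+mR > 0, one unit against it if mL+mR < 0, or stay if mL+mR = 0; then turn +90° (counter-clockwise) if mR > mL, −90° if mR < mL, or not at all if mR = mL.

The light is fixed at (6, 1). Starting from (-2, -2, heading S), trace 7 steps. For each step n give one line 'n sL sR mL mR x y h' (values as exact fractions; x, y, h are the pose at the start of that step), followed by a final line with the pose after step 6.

0 18/17 10/13 -53/221 287/221 -2 -2 S
1 45/17 9/5 -81/170 531/170 -2 -3 E
2 18/13 90/37 -837/481 1503/481 -1 -3 N
3 45/58 45/52 -180/377 945/754 -1 -2 W
4 18/17 10/13 -53/221 287/221 -2 -2 S
5 45/17 9/5 -81/170 531/170 -2 -3 E
6 18/13 90/37 -837/481 1503/481 -1 -3 N
final -1 -2 W

n=0: pose=(-2,-2,S); sL=18/17, sR=10/13; mL=-53/221, mR=287/221; mL+mR=18/17 → advance +1; mR−mL=20/13 → turn +1·90°
n=1: pose=(-2,-3,E); sL=45/17, sR=9/5; mL=-81/170, mR=531/170; mL+mR=45/17 → advance +1; mR−mL=18/5 → turn +1·90°
n=2: pose=(-1,-3,N); sL=18/13, sR=90/37; mL=-837/481, mR=1503/481; mL+mR=18/13 → advance +1; mR−mL=180/37 → turn +1·90°
n=3: pose=(-1,-2,W); sL=45/58, sR=45/52; mL=-180/377, mR=945/754; mL+mR=45/58 → advance +1; mR−mL=45/26 → turn +1·90°
n=4: pose=(-2,-2,S); sL=18/17, sR=10/13; mL=-53/221, mR=287/221; mL+mR=18/17 → advance +1; mR−mL=20/13 → turn +1·90°
n=5: pose=(-2,-3,E); sL=45/17, sR=9/5; mL=-81/170, mR=531/170; mL+mR=45/17 → advance +1; mR−mL=18/5 → turn +1·90°
n=6: pose=(-1,-3,N); sL=18/13, sR=90/37; mL=-837/481, mR=1503/481; mL+mR=18/13 → advance +1; mR−mL=180/37 → turn +1·90°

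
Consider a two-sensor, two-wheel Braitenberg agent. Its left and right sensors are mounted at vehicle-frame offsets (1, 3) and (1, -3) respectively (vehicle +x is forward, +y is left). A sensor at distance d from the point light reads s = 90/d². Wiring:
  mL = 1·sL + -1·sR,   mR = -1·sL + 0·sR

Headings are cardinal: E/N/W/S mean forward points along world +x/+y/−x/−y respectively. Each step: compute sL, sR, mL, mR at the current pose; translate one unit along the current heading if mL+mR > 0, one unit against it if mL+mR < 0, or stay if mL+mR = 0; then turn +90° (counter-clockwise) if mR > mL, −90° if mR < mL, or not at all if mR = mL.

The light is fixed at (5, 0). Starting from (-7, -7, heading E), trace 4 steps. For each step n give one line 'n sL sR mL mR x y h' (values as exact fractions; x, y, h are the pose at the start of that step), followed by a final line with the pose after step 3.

0 90/137 90/221 7560/30277 -90/137 -7 -7 E
1 45/82 9/32 351/1312 -45/82 -8 -7 S
2 90/277 18/41 -1296/11357 -90/277 -8 -6 W
3 9/25 45/53 -648/1325 -9/25 -7 -6 N
final -7 -7 W

n=0: pose=(-7,-7,E); sL=90/137, sR=90/221; mL=7560/30277, mR=-90/137; mL+mR=-90/221 → advance -1; mR−mL=-27450/30277 → turn -1·90°
n=1: pose=(-8,-7,S); sL=45/82, sR=9/32; mL=351/1312, mR=-45/82; mL+mR=-9/32 → advance -1; mR−mL=-1071/1312 → turn -1·90°
n=2: pose=(-8,-6,W); sL=90/277, sR=18/41; mL=-1296/11357, mR=-90/277; mL+mR=-18/41 → advance -1; mR−mL=-2394/11357 → turn -1·90°
n=3: pose=(-7,-6,N); sL=9/25, sR=45/53; mL=-648/1325, mR=-9/25; mL+mR=-45/53 → advance -1; mR−mL=171/1325 → turn +1·90°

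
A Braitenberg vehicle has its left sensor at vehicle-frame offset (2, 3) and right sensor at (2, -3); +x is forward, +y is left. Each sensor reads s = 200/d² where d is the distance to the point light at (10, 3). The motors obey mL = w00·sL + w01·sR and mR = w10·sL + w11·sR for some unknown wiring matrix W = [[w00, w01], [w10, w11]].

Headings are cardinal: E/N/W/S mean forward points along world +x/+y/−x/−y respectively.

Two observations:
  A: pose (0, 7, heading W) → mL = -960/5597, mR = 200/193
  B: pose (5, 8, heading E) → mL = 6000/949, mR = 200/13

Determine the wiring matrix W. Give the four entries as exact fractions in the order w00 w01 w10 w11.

-1/2 1/2 0 1

obs A: pose=(0,7,W) → sL=40/29, sR=200/193, mL=-960/5597, mR=200/193
obs B: pose=(5,8,E) → sL=200/73, sR=200/13, mL=6000/949, mR=200/13
sensor matrix S = [[40/29, 200/193], [200/73, 200/13]]; det S = 97632000/5311553
solve [mL_A; mL_B] = S·[w00; w01] and [mR_A; mR_B] = S·[w10; w11]:
  w00 = -1/2, w01 = 1/2, w10 = 0, w11 = 1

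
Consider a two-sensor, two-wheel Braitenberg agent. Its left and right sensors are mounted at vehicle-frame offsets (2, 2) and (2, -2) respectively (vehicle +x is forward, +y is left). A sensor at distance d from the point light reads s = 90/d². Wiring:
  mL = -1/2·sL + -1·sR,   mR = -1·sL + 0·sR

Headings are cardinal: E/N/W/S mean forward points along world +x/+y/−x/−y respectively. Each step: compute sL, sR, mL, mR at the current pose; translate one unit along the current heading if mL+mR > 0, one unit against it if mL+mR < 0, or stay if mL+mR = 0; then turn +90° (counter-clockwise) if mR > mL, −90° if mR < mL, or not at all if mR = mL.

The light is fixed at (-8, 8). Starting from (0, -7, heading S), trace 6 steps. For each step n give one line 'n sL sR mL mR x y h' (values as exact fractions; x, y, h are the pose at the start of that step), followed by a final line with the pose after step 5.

0 90/389 18/65 -9927/25285 -90/389 0 -7 S
1 45/122 45/178 -9495/21716 -45/122 0 -6 E
2 90/169 2/5 -563/845 -90/169 -1 -6 N
3 45/157 45/97 -18495/30458 -45/157 -1 -7 W
4 90/389 18/65 -9927/25285 -90/389 0 -7 S
5 45/122 45/178 -9495/21716 -45/122 0 -6 E
final -1 -6 N

n=0: pose=(0,-7,S); sL=90/389, sR=18/65; mL=-9927/25285, mR=-90/389; mL+mR=-15777/25285 → advance -1; mR−mL=4077/25285 → turn +1·90°
n=1: pose=(0,-6,E); sL=45/122, sR=45/178; mL=-9495/21716, mR=-45/122; mL+mR=-17505/21716 → advance -1; mR−mL=1485/21716 → turn +1·90°
n=2: pose=(-1,-6,N); sL=90/169, sR=2/5; mL=-563/845, mR=-90/169; mL+mR=-1013/845 → advance -1; mR−mL=113/845 → turn +1·90°
n=3: pose=(-1,-7,W); sL=45/157, sR=45/97; mL=-18495/30458, mR=-45/157; mL+mR=-27225/30458 → advance -1; mR−mL=9765/30458 → turn +1·90°
n=4: pose=(0,-7,S); sL=90/389, sR=18/65; mL=-9927/25285, mR=-90/389; mL+mR=-15777/25285 → advance -1; mR−mL=4077/25285 → turn +1·90°
n=5: pose=(0,-6,E); sL=45/122, sR=45/178; mL=-9495/21716, mR=-45/122; mL+mR=-17505/21716 → advance -1; mR−mL=1485/21716 → turn +1·90°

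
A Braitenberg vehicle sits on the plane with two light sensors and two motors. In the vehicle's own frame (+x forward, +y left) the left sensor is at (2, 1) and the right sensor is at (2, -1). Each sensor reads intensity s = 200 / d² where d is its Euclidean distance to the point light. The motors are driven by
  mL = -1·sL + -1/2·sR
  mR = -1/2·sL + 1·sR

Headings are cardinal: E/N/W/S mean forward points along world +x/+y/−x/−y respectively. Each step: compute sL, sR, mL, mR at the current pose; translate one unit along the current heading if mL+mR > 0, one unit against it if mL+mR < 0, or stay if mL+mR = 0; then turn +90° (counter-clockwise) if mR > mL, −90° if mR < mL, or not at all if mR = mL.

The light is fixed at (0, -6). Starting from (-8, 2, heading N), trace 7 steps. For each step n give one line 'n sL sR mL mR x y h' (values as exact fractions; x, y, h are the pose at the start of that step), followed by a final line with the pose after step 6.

0 200/181 200/149 -47900/26969 21300/26969 -8 2 N
1 25/17 50/41 -1450/697 675/1394 -8 1 W
2 200/61 200/89 -23900/5429 3300/5429 -7 1 S
3 100/53 100/37 -6350/1961 3450/1961 -7 2 E
4 200/181 200/149 -47900/26969 21300/26969 -8 2 N
5 25/17 50/41 -1450/697 675/1394 -8 1 W
6 200/61 200/89 -23900/5429 3300/5429 -7 1 S
final -7 2 E

n=0: pose=(-8,2,N); sL=200/181, sR=200/149; mL=-47900/26969, mR=21300/26969; mL+mR=-26600/26969 → advance -1; mR−mL=69200/26969 → turn +1·90°
n=1: pose=(-8,1,W); sL=25/17, sR=50/41; mL=-1450/697, mR=675/1394; mL+mR=-2225/1394 → advance -1; mR−mL=3575/1394 → turn +1·90°
n=2: pose=(-7,1,S); sL=200/61, sR=200/89; mL=-23900/5429, mR=3300/5429; mL+mR=-20600/5429 → advance -1; mR−mL=27200/5429 → turn +1·90°
n=3: pose=(-7,2,E); sL=100/53, sR=100/37; mL=-6350/1961, mR=3450/1961; mL+mR=-2900/1961 → advance -1; mR−mL=9800/1961 → turn +1·90°
n=4: pose=(-8,2,N); sL=200/181, sR=200/149; mL=-47900/26969, mR=21300/26969; mL+mR=-26600/26969 → advance -1; mR−mL=69200/26969 → turn +1·90°
n=5: pose=(-8,1,W); sL=25/17, sR=50/41; mL=-1450/697, mR=675/1394; mL+mR=-2225/1394 → advance -1; mR−mL=3575/1394 → turn +1·90°
n=6: pose=(-7,1,S); sL=200/61, sR=200/89; mL=-23900/5429, mR=3300/5429; mL+mR=-20600/5429 → advance -1; mR−mL=27200/5429 → turn +1·90°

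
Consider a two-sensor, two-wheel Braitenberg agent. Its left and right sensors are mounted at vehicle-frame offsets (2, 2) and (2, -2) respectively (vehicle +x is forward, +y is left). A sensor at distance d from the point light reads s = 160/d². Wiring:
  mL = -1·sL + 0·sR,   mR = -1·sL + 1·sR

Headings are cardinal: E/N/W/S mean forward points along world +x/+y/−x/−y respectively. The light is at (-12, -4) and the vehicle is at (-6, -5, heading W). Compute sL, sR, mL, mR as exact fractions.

32/5 160/17 -32/5 256/85

left sensor world pos  = (-8, -7); dL² = 25
right sensor world pos = (-8, -3); dR² = 17
sL = 160/25 = 32/5
sR = 160/17 = 160/17
mL = -1·sL + 0·sR = -32/5
mR = -1·sL + 1·sR = 256/85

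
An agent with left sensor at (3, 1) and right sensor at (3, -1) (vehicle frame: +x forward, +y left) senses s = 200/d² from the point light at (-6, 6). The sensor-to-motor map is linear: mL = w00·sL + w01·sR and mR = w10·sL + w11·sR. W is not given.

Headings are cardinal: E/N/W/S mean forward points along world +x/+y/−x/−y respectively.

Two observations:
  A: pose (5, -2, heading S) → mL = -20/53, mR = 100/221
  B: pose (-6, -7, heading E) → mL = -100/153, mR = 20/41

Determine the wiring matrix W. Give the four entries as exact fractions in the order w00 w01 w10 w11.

-1/2 0 0 1/2

obs A: pose=(5,-2,S) → sL=40/53, sR=200/221, mL=-20/53, mR=100/221
obs B: pose=(-6,-7,E) → sL=200/153, sR=40/41, mL=-100/153, mR=20/41
sensor matrix S = [[40/53, 200/221], [200/153, 40/41]]; det S = -32819200/73475649
solve [mL_A; mL_B] = S·[w00; w01] and [mR_A; mR_B] = S·[w10; w11]:
  w00 = -1/2, w01 = 0, w10 = 0, w11 = 1/2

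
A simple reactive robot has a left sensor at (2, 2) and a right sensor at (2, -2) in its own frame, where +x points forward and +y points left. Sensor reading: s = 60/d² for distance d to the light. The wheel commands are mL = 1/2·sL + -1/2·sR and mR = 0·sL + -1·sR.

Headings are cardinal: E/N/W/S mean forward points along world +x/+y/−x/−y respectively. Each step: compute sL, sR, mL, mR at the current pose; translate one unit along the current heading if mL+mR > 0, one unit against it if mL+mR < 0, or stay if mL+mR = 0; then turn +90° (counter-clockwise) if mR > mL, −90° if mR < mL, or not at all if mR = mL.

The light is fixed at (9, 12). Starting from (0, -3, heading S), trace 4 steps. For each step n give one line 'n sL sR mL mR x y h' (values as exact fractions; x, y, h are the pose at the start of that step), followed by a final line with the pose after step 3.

0 30/169 6/41 108/6929 -6/41 0 -3 S
1 60/377 12/53 -672/19981 -12/53 0 -2 W
2 15/61 1/3 -8/183 -1/3 1 -2 N
3 12/41 12/65 144/2665 -12/65 1 -3 E
final 0 -3 S

n=0: pose=(0,-3,S); sL=30/169, sR=6/41; mL=108/6929, mR=-6/41; mL+mR=-906/6929 → advance -1; mR−mL=-1122/6929 → turn -1·90°
n=1: pose=(0,-2,W); sL=60/377, sR=12/53; mL=-672/19981, mR=-12/53; mL+mR=-5196/19981 → advance -1; mR−mL=-3852/19981 → turn -1·90°
n=2: pose=(1,-2,N); sL=15/61, sR=1/3; mL=-8/183, mR=-1/3; mL+mR=-23/61 → advance -1; mR−mL=-53/183 → turn -1·90°
n=3: pose=(1,-3,E); sL=12/41, sR=12/65; mL=144/2665, mR=-12/65; mL+mR=-348/2665 → advance -1; mR−mL=-636/2665 → turn -1·90°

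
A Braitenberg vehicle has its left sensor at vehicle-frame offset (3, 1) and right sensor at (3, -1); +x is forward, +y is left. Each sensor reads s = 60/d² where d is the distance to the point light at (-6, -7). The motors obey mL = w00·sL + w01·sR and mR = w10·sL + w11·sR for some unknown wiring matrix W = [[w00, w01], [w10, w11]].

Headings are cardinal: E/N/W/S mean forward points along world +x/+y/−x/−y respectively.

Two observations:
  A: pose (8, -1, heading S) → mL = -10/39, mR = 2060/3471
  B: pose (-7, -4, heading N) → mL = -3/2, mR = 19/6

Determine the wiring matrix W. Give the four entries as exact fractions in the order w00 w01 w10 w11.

-1 0 1 1

obs A: pose=(8,-1,S) → sL=10/39, sR=30/89, mL=-10/39, mR=2060/3471
obs B: pose=(-7,-4,N) → sL=3/2, sR=5/3, mL=-3/2, mR=19/6
sensor matrix S = [[10/39, 30/89], [3/2, 5/3]]; det S = -815/10413
solve [mL_A; mL_B] = S·[w00; w01] and [mR_A; mR_B] = S·[w10; w11]:
  w00 = -1, w01 = 0, w10 = 1, w11 = 1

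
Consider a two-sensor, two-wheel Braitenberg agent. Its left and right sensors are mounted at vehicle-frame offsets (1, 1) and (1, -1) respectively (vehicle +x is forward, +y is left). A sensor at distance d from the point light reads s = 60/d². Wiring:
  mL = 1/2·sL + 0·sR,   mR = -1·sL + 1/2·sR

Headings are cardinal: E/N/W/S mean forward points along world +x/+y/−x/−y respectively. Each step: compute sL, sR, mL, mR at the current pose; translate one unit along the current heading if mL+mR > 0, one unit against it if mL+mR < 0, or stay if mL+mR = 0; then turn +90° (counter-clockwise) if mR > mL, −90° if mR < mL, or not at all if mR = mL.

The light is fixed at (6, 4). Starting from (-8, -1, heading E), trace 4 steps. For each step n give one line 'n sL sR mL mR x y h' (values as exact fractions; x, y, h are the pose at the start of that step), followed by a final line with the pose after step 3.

0 12/37 12/41 6/37 -270/1517 -8 -1 E
1 15/58 15/73 15/116 -330/2117 -9 -1 S
2 60/281 12/53 30/281 -1494/14893 -9 0 W
3 30/149 10/39 15/149 -425/5811 -10 0 N
final -10 1 E

n=0: pose=(-8,-1,E); sL=12/37, sR=12/41; mL=6/37, mR=-270/1517; mL+mR=-24/1517 → advance -1; mR−mL=-516/1517 → turn -1·90°
n=1: pose=(-9,-1,S); sL=15/58, sR=15/73; mL=15/116, mR=-330/2117; mL+mR=-225/8468 → advance -1; mR−mL=-2415/8468 → turn -1·90°
n=2: pose=(-9,0,W); sL=60/281, sR=12/53; mL=30/281, mR=-1494/14893; mL+mR=96/14893 → advance +1; mR−mL=-3084/14893 → turn -1·90°
n=3: pose=(-10,0,N); sL=30/149, sR=10/39; mL=15/149, mR=-425/5811; mL+mR=160/5811 → advance +1; mR−mL=-1010/5811 → turn -1·90°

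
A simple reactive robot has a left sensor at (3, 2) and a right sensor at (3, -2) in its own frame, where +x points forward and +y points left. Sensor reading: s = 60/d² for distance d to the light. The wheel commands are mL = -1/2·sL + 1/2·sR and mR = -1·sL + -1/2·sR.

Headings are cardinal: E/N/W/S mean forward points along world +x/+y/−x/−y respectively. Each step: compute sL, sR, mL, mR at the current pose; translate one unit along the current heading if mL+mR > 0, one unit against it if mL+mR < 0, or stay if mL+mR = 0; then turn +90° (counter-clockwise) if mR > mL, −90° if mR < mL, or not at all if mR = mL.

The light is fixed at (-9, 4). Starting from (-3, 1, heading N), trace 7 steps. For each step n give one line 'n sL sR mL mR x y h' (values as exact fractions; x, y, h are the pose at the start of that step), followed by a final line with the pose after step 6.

0 15/4 15/16 -45/32 -135/32 -3 1 N
1 12/17 20/39 -64/663 -638/663 -3 0 E
2 30/49 30/29 300/1421 -1605/1421 -4 0 S
3 60/29 12 144/29 -234/29 -4 1 W
4 15/4 15/16 -45/32 -135/32 -3 1 N
5 12/17 20/39 -64/663 -638/663 -3 0 E
6 30/49 30/29 300/1421 -1605/1421 -4 0 S
final -4 1 W

n=0: pose=(-3,1,N); sL=15/4, sR=15/16; mL=-45/32, mR=-135/32; mL+mR=-45/8 → advance -1; mR−mL=-45/16 → turn -1·90°
n=1: pose=(-3,0,E); sL=12/17, sR=20/39; mL=-64/663, mR=-638/663; mL+mR=-18/17 → advance -1; mR−mL=-574/663 → turn -1·90°
n=2: pose=(-4,0,S); sL=30/49, sR=30/29; mL=300/1421, mR=-1605/1421; mL+mR=-45/49 → advance -1; mR−mL=-1905/1421 → turn -1·90°
n=3: pose=(-4,1,W); sL=60/29, sR=12; mL=144/29, mR=-234/29; mL+mR=-90/29 → advance -1; mR−mL=-378/29 → turn -1·90°
n=4: pose=(-3,1,N); sL=15/4, sR=15/16; mL=-45/32, mR=-135/32; mL+mR=-45/8 → advance -1; mR−mL=-45/16 → turn -1·90°
n=5: pose=(-3,0,E); sL=12/17, sR=20/39; mL=-64/663, mR=-638/663; mL+mR=-18/17 → advance -1; mR−mL=-574/663 → turn -1·90°
n=6: pose=(-4,0,S); sL=30/49, sR=30/29; mL=300/1421, mR=-1605/1421; mL+mR=-45/49 → advance -1; mR−mL=-1905/1421 → turn -1·90°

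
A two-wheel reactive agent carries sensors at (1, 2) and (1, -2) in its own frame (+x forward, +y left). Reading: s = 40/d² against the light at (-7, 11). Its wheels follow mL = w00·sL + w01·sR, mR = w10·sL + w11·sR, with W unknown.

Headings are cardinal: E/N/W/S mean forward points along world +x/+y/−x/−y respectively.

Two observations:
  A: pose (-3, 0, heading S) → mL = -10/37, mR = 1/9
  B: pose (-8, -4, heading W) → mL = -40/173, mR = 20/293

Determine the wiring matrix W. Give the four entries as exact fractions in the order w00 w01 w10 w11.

0 -1 1/2 0

obs A: pose=(-3,0,S) → sL=2/9, sR=10/37, mL=-10/37, mR=1/9
obs B: pose=(-8,-4,W) → sL=40/293, sR=40/173, mL=-40/173, mR=20/293
sensor matrix S = [[2/9, 10/37], [40/293, 40/173]]; det S = 244480/16879437
solve [mL_A; mL_B] = S·[w00; w01] and [mR_A; mR_B] = S·[w10; w11]:
  w00 = 0, w01 = -1, w10 = 1/2, w11 = 0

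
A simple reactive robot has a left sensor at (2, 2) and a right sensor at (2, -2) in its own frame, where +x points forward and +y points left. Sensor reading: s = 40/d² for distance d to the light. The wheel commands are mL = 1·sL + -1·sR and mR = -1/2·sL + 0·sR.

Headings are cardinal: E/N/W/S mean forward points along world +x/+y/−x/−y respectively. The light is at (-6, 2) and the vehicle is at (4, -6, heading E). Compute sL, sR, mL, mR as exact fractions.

2/9 10/61 32/549 -1/9

left sensor world pos  = (6, -4); dL² = 180
right sensor world pos = (6, -8); dR² = 244
sL = 40/180 = 2/9
sR = 40/244 = 10/61
mL = 1·sL + -1·sR = 32/549
mR = -1/2·sL + 0·sR = -1/9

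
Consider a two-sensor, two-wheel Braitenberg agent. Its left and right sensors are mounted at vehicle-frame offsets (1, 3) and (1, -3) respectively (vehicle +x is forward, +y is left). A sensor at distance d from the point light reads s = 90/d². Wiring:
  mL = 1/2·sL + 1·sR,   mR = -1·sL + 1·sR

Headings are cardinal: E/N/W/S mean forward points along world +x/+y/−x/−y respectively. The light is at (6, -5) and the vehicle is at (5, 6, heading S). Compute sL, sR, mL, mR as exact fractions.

left sensor world pos  = (8, 5); dL² = 104
right sensor world pos = (2, 5); dR² = 116
sL = 90/104 = 45/52
sR = 90/116 = 45/58
mL = 1/2·sL + 1·sR = 3645/3016
mR = -1·sL + 1·sR = -135/1508

45/52 45/58 3645/3016 -135/1508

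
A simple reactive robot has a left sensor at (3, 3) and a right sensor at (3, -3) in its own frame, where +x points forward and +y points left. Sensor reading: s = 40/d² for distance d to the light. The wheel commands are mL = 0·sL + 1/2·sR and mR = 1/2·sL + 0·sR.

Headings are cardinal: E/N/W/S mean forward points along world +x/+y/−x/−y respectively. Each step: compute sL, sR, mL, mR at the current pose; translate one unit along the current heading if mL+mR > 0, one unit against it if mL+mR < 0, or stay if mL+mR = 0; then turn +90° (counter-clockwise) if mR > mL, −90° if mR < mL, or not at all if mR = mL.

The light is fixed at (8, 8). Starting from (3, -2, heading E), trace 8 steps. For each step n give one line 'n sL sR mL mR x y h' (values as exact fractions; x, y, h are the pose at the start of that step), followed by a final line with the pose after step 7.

n=0: pose=(3,-2,E); sL=40/53, sR=40/173; mL=20/173, mR=20/53; mL+mR=4520/9169 → advance +1; mR−mL=2400/9169 → turn +1·90°
n=1: pose=(4,-2,N); sL=20/49, sR=4/5; mL=2/5, mR=10/49; mL+mR=148/245 → advance +1; mR−mL=-48/245 → turn -1·90°
n=2: pose=(4,-1,E); sL=40/37, sR=8/29; mL=4/29, mR=20/37; mL+mR=728/1073 → advance +1; mR−mL=432/1073 → turn +1·90°
n=3: pose=(5,-1,N); sL=5/9, sR=10/9; mL=5/9, mR=5/18; mL+mR=5/6 → advance +1; mR−mL=-5/18 → turn -1·90°
n=4: pose=(5,0,E); sL=8/5, sR=40/121; mL=20/121, mR=4/5; mL+mR=584/605 → advance +1; mR−mL=384/605 → turn +1·90°
n=5: pose=(6,0,N); sL=4/5, sR=20/13; mL=10/13, mR=2/5; mL+mR=76/65 → advance +1; mR−mL=-24/65 → turn -1·90°
n=6: pose=(6,1,E); sL=40/17, sR=40/101; mL=20/101, mR=20/17; mL+mR=2360/1717 → advance +1; mR−mL=1680/1717 → turn +1·90°
n=7: pose=(7,1,N); sL=5/4, sR=2; mL=1, mR=5/8; mL+mR=13/8 → advance +1; mR−mL=-3/8 → turn -1·90°

0 40/53 40/173 20/173 20/53 3 -2 E
1 20/49 4/5 2/5 10/49 4 -2 N
2 40/37 8/29 4/29 20/37 4 -1 E
3 5/9 10/9 5/9 5/18 5 -1 N
4 8/5 40/121 20/121 4/5 5 0 E
5 4/5 20/13 10/13 2/5 6 0 N
6 40/17 40/101 20/101 20/17 6 1 E
7 5/4 2 1 5/8 7 1 N
final 7 2 E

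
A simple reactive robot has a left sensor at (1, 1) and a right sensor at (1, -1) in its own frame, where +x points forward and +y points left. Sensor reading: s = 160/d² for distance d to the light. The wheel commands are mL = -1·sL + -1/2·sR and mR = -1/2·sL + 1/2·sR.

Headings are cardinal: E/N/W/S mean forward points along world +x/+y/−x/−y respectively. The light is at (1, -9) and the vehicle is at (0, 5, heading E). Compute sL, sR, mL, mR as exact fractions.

left sensor world pos  = (1, 6); dL² = 225
right sensor world pos = (1, 4); dR² = 169
sL = 160/225 = 32/45
sR = 160/169 = 160/169
mL = -1·sL + -1/2·sR = -9008/7605
mR = -1/2·sL + 1/2·sR = 896/7605

32/45 160/169 -9008/7605 896/7605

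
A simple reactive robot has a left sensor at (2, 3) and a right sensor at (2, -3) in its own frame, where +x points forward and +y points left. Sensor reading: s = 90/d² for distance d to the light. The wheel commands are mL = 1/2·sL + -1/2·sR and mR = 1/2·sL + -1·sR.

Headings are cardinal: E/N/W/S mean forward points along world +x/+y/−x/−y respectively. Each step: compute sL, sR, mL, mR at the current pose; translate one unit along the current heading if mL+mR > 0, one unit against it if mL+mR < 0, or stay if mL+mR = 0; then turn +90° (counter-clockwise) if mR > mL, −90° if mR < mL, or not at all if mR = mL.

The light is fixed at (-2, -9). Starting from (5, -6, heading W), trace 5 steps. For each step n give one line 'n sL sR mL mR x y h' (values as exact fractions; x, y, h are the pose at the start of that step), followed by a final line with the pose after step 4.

0 18/5 90/61 324/305 99/305 5 -6 W
1 45/17 45/53 810/901 855/1802 4 -6 N
2 90/113 18/13 -432/1469 -1449/1469 4 -5 E
3 45/34 45/4 -675/136 -180/17 3 -5 S
4 90/13 90/73 2700/949 2115/949 3 -4 W
final 2 -4 N

n=0: pose=(5,-6,W); sL=18/5, sR=90/61; mL=324/305, mR=99/305; mL+mR=423/305 → advance +1; mR−mL=-45/61 → turn -1·90°
n=1: pose=(4,-6,N); sL=45/17, sR=45/53; mL=810/901, mR=855/1802; mL+mR=2475/1802 → advance +1; mR−mL=-45/106 → turn -1·90°
n=2: pose=(4,-5,E); sL=90/113, sR=18/13; mL=-432/1469, mR=-1449/1469; mL+mR=-1881/1469 → advance -1; mR−mL=-9/13 → turn -1·90°
n=3: pose=(3,-5,S); sL=45/34, sR=45/4; mL=-675/136, mR=-180/17; mL+mR=-2115/136 → advance -1; mR−mL=-45/8 → turn -1·90°
n=4: pose=(3,-4,W); sL=90/13, sR=90/73; mL=2700/949, mR=2115/949; mL+mR=4815/949 → advance +1; mR−mL=-45/73 → turn -1·90°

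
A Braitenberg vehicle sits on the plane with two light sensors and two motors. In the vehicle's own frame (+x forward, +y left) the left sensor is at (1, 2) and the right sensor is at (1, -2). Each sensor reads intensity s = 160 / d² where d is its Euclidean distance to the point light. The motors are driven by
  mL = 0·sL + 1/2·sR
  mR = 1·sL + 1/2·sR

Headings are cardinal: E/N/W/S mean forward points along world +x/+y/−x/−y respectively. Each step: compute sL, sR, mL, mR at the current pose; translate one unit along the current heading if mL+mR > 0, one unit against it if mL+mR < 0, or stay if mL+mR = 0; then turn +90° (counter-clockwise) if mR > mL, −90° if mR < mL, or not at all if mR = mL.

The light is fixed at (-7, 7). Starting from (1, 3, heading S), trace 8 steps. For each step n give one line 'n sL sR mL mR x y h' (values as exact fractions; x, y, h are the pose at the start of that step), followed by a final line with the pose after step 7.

0 32/25 160/61 80/61 3952/1525 1 3 S
1 16/9 16/13 8/13 280/117 1 2 E
2 32/13 160/137 80/137 5424/1781 2 2 N
3 8/5 40/17 20/17 236/85 2 3 W
4 32/25 160/61 80/61 3952/1525 1 3 S
5 16/9 16/13 8/13 280/117 1 2 E
6 32/13 160/137 80/137 5424/1781 2 2 N
7 8/5 40/17 20/17 236/85 2 3 W
final 1 3 S

n=0: pose=(1,3,S); sL=32/25, sR=160/61; mL=80/61, mR=3952/1525; mL+mR=5952/1525 → advance +1; mR−mL=32/25 → turn +1·90°
n=1: pose=(1,2,E); sL=16/9, sR=16/13; mL=8/13, mR=280/117; mL+mR=352/117 → advance +1; mR−mL=16/9 → turn +1·90°
n=2: pose=(2,2,N); sL=32/13, sR=160/137; mL=80/137, mR=5424/1781; mL+mR=6464/1781 → advance +1; mR−mL=32/13 → turn +1·90°
n=3: pose=(2,3,W); sL=8/5, sR=40/17; mL=20/17, mR=236/85; mL+mR=336/85 → advance +1; mR−mL=8/5 → turn +1·90°
n=4: pose=(1,3,S); sL=32/25, sR=160/61; mL=80/61, mR=3952/1525; mL+mR=5952/1525 → advance +1; mR−mL=32/25 → turn +1·90°
n=5: pose=(1,2,E); sL=16/9, sR=16/13; mL=8/13, mR=280/117; mL+mR=352/117 → advance +1; mR−mL=16/9 → turn +1·90°
n=6: pose=(2,2,N); sL=32/13, sR=160/137; mL=80/137, mR=5424/1781; mL+mR=6464/1781 → advance +1; mR−mL=32/13 → turn +1·90°
n=7: pose=(2,3,W); sL=8/5, sR=40/17; mL=20/17, mR=236/85; mL+mR=336/85 → advance +1; mR−mL=8/5 → turn +1·90°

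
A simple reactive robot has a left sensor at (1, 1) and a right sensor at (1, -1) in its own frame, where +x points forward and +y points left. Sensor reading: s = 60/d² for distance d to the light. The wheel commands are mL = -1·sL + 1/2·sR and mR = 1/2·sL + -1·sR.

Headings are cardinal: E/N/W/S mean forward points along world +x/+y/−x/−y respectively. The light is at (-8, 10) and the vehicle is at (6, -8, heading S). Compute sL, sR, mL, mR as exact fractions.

left sensor world pos  = (7, -9); dL² = 586
right sensor world pos = (5, -9); dR² = 530
sL = 60/586 = 30/293
sR = 60/530 = 6/53
mL = -1·sL + 1/2·sR = -711/15529
mR = 1/2·sL + -1·sR = -963/15529

30/293 6/53 -711/15529 -963/15529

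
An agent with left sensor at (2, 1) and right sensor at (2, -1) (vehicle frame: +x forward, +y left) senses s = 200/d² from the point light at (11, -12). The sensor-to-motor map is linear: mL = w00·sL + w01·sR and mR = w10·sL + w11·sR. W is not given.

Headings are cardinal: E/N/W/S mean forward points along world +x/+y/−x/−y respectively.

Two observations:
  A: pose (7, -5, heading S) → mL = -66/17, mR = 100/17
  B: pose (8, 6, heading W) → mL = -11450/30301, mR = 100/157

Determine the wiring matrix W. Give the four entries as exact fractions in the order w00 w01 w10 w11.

obs A: pose=(7,-5,S) → sL=100/17, sR=4, mL=-66/17, mR=100/17
obs B: pose=(8,6,W) → sL=100/157, sR=100/193, mL=-11450/30301, mR=100/157
sensor matrix S = [[100/17, 4], [100/157, 100/193]]; det S = 257600/515117
solve [mL_A; mL_B] = S·[w00; w01] and [mR_A; mR_B] = S·[w10; w11]:
  w00 = -1, w01 = 1/2, w10 = 1, w11 = 0

-1 1/2 1 0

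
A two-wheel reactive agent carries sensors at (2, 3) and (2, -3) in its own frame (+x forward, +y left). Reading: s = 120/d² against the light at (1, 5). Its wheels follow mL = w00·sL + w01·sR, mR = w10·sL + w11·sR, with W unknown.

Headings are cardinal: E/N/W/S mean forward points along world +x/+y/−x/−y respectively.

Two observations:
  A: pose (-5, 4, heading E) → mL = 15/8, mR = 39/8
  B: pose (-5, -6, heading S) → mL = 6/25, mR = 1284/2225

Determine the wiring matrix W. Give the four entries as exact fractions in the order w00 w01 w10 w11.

0 1/2 1/2 1/2

obs A: pose=(-5,4,E) → sL=6, sR=15/4, mL=15/8, mR=39/8
obs B: pose=(-5,-6,S) → sL=60/89, sR=12/25, mL=6/25, mR=1284/2225
sensor matrix S = [[6, 15/4], [60/89, 12/25]]; det S = 783/2225
solve [mL_A; mL_B] = S·[w00; w01] and [mR_A; mR_B] = S·[w10; w11]:
  w00 = 0, w01 = 1/2, w10 = 1/2, w11 = 1/2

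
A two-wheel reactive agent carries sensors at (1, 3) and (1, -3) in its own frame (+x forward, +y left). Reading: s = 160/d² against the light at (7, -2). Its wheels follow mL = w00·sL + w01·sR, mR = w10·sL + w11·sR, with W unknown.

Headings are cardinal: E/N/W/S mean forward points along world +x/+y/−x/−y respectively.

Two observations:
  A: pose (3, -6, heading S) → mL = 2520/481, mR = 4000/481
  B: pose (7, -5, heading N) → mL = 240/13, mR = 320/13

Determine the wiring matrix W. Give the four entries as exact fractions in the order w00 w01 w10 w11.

1/2 1 1 1

obs A: pose=(3,-6,S) → sL=80/13, sR=80/37, mL=2520/481, mR=4000/481
obs B: pose=(7,-5,N) → sL=160/13, sR=160/13, mL=240/13, mR=320/13
sensor matrix S = [[80/13, 80/37], [160/13, 160/13]]; det S = 307200/6253
solve [mL_A; mL_B] = S·[w00; w01] and [mR_A; mR_B] = S·[w10; w11]:
  w00 = 1/2, w01 = 1, w10 = 1, w11 = 1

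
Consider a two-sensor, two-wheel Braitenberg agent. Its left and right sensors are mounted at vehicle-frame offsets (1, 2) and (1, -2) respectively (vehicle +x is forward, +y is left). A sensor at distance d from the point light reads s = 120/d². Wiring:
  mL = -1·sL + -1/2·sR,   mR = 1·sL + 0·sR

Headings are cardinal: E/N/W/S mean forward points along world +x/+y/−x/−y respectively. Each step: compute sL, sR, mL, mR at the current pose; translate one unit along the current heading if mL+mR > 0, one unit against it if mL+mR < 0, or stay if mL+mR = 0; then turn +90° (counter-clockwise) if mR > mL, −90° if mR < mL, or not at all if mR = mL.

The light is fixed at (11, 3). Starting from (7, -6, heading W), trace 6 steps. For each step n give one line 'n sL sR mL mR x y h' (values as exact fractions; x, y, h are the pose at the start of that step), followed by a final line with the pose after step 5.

n=0: pose=(7,-6,W); sL=60/73, sR=60/37; mL=-4410/2701, mR=60/73; mL+mR=-30/37 → advance -1; mR−mL=6630/2701 → turn +1·90°
n=1: pose=(8,-6,S); sL=120/101, sR=24/25; mL=-4212/2525, mR=120/101; mL+mR=-12/25 → advance -1; mR−mL=7212/2525 → turn +1·90°
n=2: pose=(8,-5,E); sL=3, sR=15/13; mL=-93/26, mR=3; mL+mR=-15/26 → advance -1; mR−mL=171/26 → turn +1·90°
n=3: pose=(7,-5,N); sL=24/17, sR=120/53; mL=-2292/901, mR=24/17; mL+mR=-60/53 → advance -1; mR−mL=3564/901 → turn +1·90°
n=4: pose=(7,-6,W); sL=60/73, sR=60/37; mL=-4410/2701, mR=60/73; mL+mR=-30/37 → advance -1; mR−mL=6630/2701 → turn +1·90°
n=5: pose=(8,-6,S); sL=120/101, sR=24/25; mL=-4212/2525, mR=120/101; mL+mR=-12/25 → advance -1; mR−mL=7212/2525 → turn +1·90°

0 60/73 60/37 -4410/2701 60/73 7 -6 W
1 120/101 24/25 -4212/2525 120/101 8 -6 S
2 3 15/13 -93/26 3 8 -5 E
3 24/17 120/53 -2292/901 24/17 7 -5 N
4 60/73 60/37 -4410/2701 60/73 7 -6 W
5 120/101 24/25 -4212/2525 120/101 8 -6 S
final 8 -5 E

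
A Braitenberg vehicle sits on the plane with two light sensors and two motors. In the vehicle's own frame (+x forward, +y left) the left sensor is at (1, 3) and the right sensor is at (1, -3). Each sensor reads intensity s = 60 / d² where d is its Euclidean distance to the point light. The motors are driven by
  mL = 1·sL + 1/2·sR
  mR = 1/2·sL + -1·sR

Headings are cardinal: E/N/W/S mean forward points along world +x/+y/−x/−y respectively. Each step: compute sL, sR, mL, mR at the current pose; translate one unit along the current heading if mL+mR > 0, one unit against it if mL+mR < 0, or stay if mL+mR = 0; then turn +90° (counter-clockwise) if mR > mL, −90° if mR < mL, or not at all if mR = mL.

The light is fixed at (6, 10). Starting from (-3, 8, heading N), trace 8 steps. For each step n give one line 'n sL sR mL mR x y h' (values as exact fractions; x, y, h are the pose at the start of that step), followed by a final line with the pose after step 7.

0 12/29 60/37 1314/1073 -1518/1073 -3 8 N
1 15/16 3/5 99/80 -21/160 -3 7 E
2 60/41 60/137 9450/5617 1650/5617 -2 7 S
3 6/13 30/41 441/533 -267/533 -2 6 W
4 20/51 4/3 18/17 -58/51 -3 6 N
5 15/17 15/32 1215/1088 -15/544 -3 5 E
6 60/61 60/157 11250/9577 1050/9577 -2 5 S
7 10/27 2/3 19/27 -13/27 -2 4 W
final -3 4 N

n=0: pose=(-3,8,N); sL=12/29, sR=60/37; mL=1314/1073, mR=-1518/1073; mL+mR=-204/1073 → advance -1; mR−mL=-2832/1073 → turn -1·90°
n=1: pose=(-3,7,E); sL=15/16, sR=3/5; mL=99/80, mR=-21/160; mL+mR=177/160 → advance +1; mR−mL=-219/160 → turn -1·90°
n=2: pose=(-2,7,S); sL=60/41, sR=60/137; mL=9450/5617, mR=1650/5617; mL+mR=11100/5617 → advance +1; mR−mL=-7800/5617 → turn -1·90°
n=3: pose=(-2,6,W); sL=6/13, sR=30/41; mL=441/533, mR=-267/533; mL+mR=174/533 → advance +1; mR−mL=-708/533 → turn -1·90°
n=4: pose=(-3,6,N); sL=20/51, sR=4/3; mL=18/17, mR=-58/51; mL+mR=-4/51 → advance -1; mR−mL=-112/51 → turn -1·90°
n=5: pose=(-3,5,E); sL=15/17, sR=15/32; mL=1215/1088, mR=-15/544; mL+mR=1185/1088 → advance +1; mR−mL=-1245/1088 → turn -1·90°
n=6: pose=(-2,5,S); sL=60/61, sR=60/157; mL=11250/9577, mR=1050/9577; mL+mR=12300/9577 → advance +1; mR−mL=-10200/9577 → turn -1·90°
n=7: pose=(-2,4,W); sL=10/27, sR=2/3; mL=19/27, mR=-13/27; mL+mR=2/9 → advance +1; mR−mL=-32/27 → turn -1·90°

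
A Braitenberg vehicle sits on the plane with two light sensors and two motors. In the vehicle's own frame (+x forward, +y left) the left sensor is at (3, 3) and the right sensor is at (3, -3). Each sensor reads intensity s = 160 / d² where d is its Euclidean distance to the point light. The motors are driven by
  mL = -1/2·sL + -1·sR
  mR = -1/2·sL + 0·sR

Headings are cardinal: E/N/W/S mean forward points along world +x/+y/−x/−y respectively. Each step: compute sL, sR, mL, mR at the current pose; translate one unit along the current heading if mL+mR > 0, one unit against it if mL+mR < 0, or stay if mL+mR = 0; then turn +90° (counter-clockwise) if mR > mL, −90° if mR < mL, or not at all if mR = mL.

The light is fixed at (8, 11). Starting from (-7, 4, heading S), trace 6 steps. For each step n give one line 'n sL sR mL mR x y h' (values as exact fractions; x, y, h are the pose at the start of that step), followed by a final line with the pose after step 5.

n=0: pose=(-7,4,S); sL=40/61, sR=20/53; mL=-2280/3233, mR=-20/61; mL+mR=-3340/3233 → advance -1; mR−mL=20/53 → turn +1·90°
n=1: pose=(-7,5,E); sL=160/153, sR=32/45; mL=-944/765, mR=-80/153; mL+mR=-448/255 → advance -1; mR−mL=32/45 → turn +1·90°
n=2: pose=(-8,5,N); sL=16/37, sR=80/89; mL=-3672/3293, mR=-8/37; mL+mR=-4384/3293 → advance -1; mR−mL=80/89 → turn +1·90°
n=3: pose=(-8,4,W); sL=160/461, sR=160/377; mL=-103920/173797, mR=-80/461; mL+mR=-134080/173797 → advance -1; mR−mL=160/377 → turn +1·90°
n=4: pose=(-7,4,S); sL=40/61, sR=20/53; mL=-2280/3233, mR=-20/61; mL+mR=-3340/3233 → advance -1; mR−mL=20/53 → turn +1·90°
n=5: pose=(-7,5,E); sL=160/153, sR=32/45; mL=-944/765, mR=-80/153; mL+mR=-448/255 → advance -1; mR−mL=32/45 → turn +1·90°

0 40/61 20/53 -2280/3233 -20/61 -7 4 S
1 160/153 32/45 -944/765 -80/153 -7 5 E
2 16/37 80/89 -3672/3293 -8/37 -8 5 N
3 160/461 160/377 -103920/173797 -80/461 -8 4 W
4 40/61 20/53 -2280/3233 -20/61 -7 4 S
5 160/153 32/45 -944/765 -80/153 -7 5 E
final -8 5 N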